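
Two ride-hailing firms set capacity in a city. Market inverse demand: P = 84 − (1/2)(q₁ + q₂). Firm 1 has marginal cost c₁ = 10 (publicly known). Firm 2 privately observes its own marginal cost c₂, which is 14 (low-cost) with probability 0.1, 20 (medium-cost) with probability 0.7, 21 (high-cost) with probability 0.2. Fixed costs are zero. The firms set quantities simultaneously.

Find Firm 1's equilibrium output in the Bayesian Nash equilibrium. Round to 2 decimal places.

55.73

Firm 2 with cost c maximizes (84 − (1/2)(q₁+q₂) − c)·q₂, giving q₂(c) = (84 − c − (1/2)q₁).
E[c₂] = 0.1·14 + 0.7·20 + 0.2·21 = 19.6
Firm 1's FOC against E[q₂] yields q₁ = (84 − 2·10 + E[c₂])/(3/2) = (84 − 20 + 19.6)/(3/2) = 55.7333.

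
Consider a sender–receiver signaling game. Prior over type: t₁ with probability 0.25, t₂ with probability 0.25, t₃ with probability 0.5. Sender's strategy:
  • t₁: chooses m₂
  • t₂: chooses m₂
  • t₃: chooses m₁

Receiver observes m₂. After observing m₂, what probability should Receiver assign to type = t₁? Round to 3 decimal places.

P(m₂) = 0.25·1 + 0.25·1 + 0.5·0 = 0.5
P(t₁ | m₂) = (0.25·1) / 0.5 = 0.25 / 0.5 = 0.5

0.500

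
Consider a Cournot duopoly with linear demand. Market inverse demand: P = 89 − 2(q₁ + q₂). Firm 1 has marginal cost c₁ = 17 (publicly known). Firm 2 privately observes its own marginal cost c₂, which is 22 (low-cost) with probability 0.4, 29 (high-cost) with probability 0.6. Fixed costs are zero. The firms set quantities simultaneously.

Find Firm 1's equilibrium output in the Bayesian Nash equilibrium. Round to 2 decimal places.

13.53

Type-c best response for Firm 2: q₂(c) = (89 − c)/4 − q₁/2.
Firm 1 maximizes expected profit; its first-order condition is 89 − 4q₁ − 2E[q₂] − 17 = 0.
Substituting E[q₂] and solving: E[c₂] = 26.2, so q₁ = (89 − 2·17 + 26.2)/6 = 13.5333.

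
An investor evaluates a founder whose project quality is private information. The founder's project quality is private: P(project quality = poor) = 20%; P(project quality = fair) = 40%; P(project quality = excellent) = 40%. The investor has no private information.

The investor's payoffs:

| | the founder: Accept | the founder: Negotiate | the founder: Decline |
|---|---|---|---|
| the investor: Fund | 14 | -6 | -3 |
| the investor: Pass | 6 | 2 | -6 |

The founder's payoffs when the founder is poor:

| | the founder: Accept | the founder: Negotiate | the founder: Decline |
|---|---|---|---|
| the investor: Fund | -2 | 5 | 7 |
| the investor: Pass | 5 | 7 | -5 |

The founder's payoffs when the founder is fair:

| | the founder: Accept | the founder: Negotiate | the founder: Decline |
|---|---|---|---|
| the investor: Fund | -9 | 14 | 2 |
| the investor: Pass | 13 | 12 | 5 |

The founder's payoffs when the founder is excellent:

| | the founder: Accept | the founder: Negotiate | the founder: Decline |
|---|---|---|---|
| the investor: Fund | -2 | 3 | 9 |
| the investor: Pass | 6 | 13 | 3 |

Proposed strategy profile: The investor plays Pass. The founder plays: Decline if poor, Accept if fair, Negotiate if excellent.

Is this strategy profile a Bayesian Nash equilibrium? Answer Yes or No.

No

The investor plays Pass: E[Pass] = 0.2·(-6) + 0.4·(6) + 0.4·(2) = 2; E[Fund] = 2.6. Not best-responding. ✗
The founder (project quality poor), facing Pass: Accept gives 5, Negotiate gives 7, Decline gives -5. Proposed Decline is not best — profitable deviation exists. ✗
The founder (project quality fair), facing Pass: Accept gives 13, Negotiate gives 12, Decline gives 5. Proposed Accept is best. ✓
The founder (project quality excellent), facing Pass: Accept gives 6, Negotiate gives 13, Decline gives 3. Proposed Negotiate is best. ✓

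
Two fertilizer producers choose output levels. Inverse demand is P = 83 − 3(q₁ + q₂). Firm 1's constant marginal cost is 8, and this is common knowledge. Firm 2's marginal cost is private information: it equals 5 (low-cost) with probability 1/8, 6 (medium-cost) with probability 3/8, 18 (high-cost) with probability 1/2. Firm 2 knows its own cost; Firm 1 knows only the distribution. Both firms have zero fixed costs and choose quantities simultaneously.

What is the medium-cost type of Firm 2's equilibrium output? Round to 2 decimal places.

Firm 2 with cost c maximizes (83 − 3(q₁+q₂) − c)·q₂, giving q₂(c) = (83 − c − 3q₁)/6.
E[c₂] = 1/8·5 + 3/8·6 + 1/2·18 = 11.875
Firm 1's FOC against E[q₂] yields q₁ = (83 − 2·8 + E[c₂])/9 = (83 − 16 + 11.875)/9 = 8.76389.
q₂(medium-cost) = (83 − 6 − 3·8.76389)/6 = 8.45139.

8.45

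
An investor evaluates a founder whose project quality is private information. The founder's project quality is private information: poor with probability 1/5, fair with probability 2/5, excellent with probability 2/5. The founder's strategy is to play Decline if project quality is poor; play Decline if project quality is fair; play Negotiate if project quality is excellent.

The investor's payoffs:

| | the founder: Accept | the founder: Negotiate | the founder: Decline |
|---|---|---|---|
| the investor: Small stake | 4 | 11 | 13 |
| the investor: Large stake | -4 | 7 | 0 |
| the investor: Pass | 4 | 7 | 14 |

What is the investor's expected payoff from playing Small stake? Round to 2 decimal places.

E[Small stake] = 1/5·13 + 2/5·13 + 2/5·11 = 13/5 + 26/5 + 22/5 = 61/5

12.20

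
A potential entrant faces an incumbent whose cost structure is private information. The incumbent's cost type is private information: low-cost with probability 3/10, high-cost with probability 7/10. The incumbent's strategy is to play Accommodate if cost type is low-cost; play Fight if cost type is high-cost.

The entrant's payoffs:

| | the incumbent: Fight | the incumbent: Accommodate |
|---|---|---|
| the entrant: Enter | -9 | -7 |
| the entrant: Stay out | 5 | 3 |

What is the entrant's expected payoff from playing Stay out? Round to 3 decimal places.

E[Stay out] = 3/10·3 + 7/10·5 = 9/10 + 7/2 = 22/5

4.400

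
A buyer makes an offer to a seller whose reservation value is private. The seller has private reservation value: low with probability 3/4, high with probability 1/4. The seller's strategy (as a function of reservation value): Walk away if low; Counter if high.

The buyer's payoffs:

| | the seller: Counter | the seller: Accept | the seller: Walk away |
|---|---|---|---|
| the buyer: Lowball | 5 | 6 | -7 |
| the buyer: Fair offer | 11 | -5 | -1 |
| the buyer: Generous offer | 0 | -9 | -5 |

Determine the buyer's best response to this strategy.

E[Lowball] = 3/4·(-7) + 1/4·(5) = -4
E[Fair offer] = 3/4·(-1) + 1/4·(11) = 2
E[Generous offer] = 3/4·(-5) + 1/4·(0) = -15/4
Best response: Fair offer (2 is the largest).

Fair offer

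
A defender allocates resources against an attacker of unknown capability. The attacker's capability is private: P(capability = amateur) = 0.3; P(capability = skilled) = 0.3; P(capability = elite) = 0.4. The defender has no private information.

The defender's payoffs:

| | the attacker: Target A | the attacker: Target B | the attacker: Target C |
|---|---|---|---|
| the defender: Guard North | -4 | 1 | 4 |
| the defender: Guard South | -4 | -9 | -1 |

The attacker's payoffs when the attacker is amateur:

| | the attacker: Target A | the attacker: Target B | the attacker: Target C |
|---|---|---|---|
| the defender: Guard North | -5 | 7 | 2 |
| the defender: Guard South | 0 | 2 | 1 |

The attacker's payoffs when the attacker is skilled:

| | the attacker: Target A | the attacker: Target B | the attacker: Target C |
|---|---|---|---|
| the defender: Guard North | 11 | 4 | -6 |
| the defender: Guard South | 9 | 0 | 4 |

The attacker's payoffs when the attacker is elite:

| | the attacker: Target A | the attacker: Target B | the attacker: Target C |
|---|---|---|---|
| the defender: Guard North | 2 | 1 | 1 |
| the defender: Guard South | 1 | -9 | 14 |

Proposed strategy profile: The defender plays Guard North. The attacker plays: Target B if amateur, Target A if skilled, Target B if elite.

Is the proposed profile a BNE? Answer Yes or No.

The defender plays Guard North: E[Guard North] = 0.3·(1) + 0.3·(-4) + 0.4·(1) = -0.5; E[Guard South] = -7.5. Best-responding. ✓
The attacker (capability amateur), facing Guard North: Target A gives -5, Target B gives 7, Target C gives 2. Proposed Target B is best. ✓
The attacker (capability skilled), facing Guard North: Target A gives 11, Target B gives 4, Target C gives -6. Proposed Target A is best. ✓
The attacker (capability elite), facing Guard North: Target A gives 2, Target B gives 1, Target C gives 1. Proposed Target B is not best — profitable deviation exists. ✗

No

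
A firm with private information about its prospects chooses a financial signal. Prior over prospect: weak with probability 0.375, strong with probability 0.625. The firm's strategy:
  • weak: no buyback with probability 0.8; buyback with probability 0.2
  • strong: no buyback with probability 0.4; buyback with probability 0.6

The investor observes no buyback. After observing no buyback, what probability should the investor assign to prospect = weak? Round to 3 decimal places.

0.545

P(no buyback) = 0.375·0.8 + 0.625·0.4 = 0.55
P(weak | no buyback) = (0.375·0.8) / 0.55 = 0.3 / 0.55 = 0.545455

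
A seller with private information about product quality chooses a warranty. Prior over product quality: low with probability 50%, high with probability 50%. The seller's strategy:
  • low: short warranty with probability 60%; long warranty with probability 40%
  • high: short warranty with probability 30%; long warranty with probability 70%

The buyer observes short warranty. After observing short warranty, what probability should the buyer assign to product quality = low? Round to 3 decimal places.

Apply Bayes' rule using the sender's strategy as the likelihood.
P(short warranty) = 0.5·0.6 + 0.5·0.3 = 0.45
P(low | short warranty) = (0.5·0.6) / 0.45 = 0.3 / 0.45 = 0.666667

0.667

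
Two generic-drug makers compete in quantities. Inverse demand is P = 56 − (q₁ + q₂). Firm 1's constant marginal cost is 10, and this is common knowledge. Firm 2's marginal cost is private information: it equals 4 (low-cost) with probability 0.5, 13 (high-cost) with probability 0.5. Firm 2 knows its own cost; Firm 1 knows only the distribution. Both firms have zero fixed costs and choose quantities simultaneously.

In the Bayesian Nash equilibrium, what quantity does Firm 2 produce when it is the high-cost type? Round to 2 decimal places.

Type-c best response for Firm 2: q₂(c) = (56 − c)/2 − q₁/2.
Firm 1 maximizes expected profit; its first-order condition is 56 − 2q₁ − E[q₂] − 10 = 0.
Substituting E[q₂] and solving: E[c₂] = 8.5, so q₁ = (56 − 2·10 + 8.5)/3 = 14.8333.
q₂(high-cost) = (56 − 13 − 14.8333)/2 = 14.0833.

14.08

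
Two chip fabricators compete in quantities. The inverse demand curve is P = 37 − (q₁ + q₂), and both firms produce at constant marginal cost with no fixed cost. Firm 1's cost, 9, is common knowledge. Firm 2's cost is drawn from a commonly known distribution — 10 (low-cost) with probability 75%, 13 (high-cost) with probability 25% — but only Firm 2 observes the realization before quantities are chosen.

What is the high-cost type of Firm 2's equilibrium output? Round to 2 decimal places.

7.04

Firm 2 with cost c maximizes (37 − (q₁+q₂) − c)·q₂, giving q₂(c) = (37 − c − q₁)/2.
E[c₂] = 0.75·10 + 0.25·13 = 10.75
Firm 1's FOC against E[q₂] yields q₁ = (37 − 2·9 + E[c₂])/3 = (37 − 18 + 10.75)/3 = 9.91667.
q₂(high-cost) = (37 − 13 − 9.91667)/2 = 7.04167.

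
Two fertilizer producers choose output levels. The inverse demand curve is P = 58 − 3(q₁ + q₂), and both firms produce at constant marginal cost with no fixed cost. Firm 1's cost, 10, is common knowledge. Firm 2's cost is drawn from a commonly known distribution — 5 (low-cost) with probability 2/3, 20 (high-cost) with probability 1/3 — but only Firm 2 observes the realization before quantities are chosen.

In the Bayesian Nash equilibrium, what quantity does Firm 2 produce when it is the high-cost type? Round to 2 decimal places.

3.67

Each type of Firm 2 best-responds to q₁; Firm 1 best-responds to the expected q₂ over Firm 2's types.
Firm 2 with cost c maximizes (58 − 3(q₁+q₂) − c)·q₂, giving q₂(c) = (58 − c − 3q₁)/6.
E[c₂] = 2/3·5 + 1/3·20 = 10
Firm 1's FOC against E[q₂] yields q₁ = (58 − 2·10 + E[c₂])/9 = (58 − 20 + 10)/9 = 5.33333.
q₂(high-cost) = (58 − 20 − 3·5.33333)/6 = 3.66667.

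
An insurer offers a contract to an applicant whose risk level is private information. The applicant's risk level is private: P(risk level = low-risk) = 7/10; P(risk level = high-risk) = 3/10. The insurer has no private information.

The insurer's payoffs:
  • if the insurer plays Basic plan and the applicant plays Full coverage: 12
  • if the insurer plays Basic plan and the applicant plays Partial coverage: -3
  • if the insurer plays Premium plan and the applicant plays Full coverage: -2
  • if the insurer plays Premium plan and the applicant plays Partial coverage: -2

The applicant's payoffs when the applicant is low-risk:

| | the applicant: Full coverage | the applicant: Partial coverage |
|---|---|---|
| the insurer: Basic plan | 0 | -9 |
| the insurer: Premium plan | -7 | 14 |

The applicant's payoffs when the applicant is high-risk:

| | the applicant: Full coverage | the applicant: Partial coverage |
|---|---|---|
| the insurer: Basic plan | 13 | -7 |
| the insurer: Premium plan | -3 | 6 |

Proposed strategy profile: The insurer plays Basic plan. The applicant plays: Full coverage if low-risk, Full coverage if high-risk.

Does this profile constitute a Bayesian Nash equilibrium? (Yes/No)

Yes

A profile is a BNE iff every type of every player is best-responding given beliefs about the other side.
The insurer plays Basic plan: E[Basic plan] = 7/10·(12) + 3/10·(12) = 12; E[Premium plan] = -2. Best-responding. ✓
The applicant (risk level low-risk), facing Basic plan: Full coverage gives 0, Partial coverage gives -9. Proposed Full coverage is best. ✓
The applicant (risk level high-risk), facing Basic plan: Full coverage gives 13, Partial coverage gives -7. Proposed Full coverage is best. ✓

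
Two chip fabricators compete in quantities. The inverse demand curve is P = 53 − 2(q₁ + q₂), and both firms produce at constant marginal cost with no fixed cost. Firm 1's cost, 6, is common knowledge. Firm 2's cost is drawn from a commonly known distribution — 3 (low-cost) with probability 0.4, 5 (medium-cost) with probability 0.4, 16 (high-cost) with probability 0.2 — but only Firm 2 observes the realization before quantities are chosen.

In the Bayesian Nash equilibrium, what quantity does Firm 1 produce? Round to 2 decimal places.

Firm 2 with cost c maximizes (53 − 2(q₁+q₂) − c)·q₂, giving q₂(c) = (53 − c − 2q₁)/4.
E[c₂] = 0.4·3 + 0.4·5 + 0.2·16 = 6.4
Firm 1's FOC against E[q₂] yields q₁ = (53 − 2·6 + E[c₂])/6 = (53 − 12 + 6.4)/6 = 7.9.

7.90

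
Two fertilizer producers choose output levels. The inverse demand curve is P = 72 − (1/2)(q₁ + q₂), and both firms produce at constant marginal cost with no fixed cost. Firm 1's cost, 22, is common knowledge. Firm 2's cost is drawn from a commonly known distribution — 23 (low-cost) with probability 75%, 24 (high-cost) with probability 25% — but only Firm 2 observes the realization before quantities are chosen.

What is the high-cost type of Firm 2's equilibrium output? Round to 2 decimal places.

Firm 2 with cost c maximizes (72 − (1/2)(q₁+q₂) − c)·q₂, giving q₂(c) = (72 − c − (1/2)q₁).
E[c₂] = 0.75·23 + 0.25·24 = 23.25
Firm 1's FOC against E[q₂] yields q₁ = (72 − 2·22 + E[c₂])/(3/2) = (72 − 44 + 23.25)/(3/2) = 34.1667.
q₂(high-cost) = (72 − 24 − (1/2)·34.1667) = 30.9167.

30.92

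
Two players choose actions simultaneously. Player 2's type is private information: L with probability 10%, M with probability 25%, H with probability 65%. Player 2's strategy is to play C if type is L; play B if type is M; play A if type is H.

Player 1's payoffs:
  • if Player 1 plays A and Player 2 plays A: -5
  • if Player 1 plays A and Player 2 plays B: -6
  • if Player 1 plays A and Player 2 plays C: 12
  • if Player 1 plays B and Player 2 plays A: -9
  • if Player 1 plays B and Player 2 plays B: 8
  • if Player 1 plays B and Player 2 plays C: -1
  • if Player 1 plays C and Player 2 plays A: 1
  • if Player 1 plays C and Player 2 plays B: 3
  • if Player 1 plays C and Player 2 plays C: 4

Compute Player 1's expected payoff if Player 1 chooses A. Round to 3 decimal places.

-3.550

E[A] = 0.1·12 + 0.25·(-6) + 0.65·(-5) = 1.2 + (-1.5) + (-3.25) = -3.55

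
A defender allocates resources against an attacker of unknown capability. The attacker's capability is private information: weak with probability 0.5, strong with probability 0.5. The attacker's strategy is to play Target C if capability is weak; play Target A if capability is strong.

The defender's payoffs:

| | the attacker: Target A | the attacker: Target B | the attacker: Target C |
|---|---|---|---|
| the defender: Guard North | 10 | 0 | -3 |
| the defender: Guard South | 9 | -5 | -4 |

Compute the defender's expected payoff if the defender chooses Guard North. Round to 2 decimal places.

Take the expectation over the attacker's capability, weighting each type's action by its prior probability.
E[Guard North] = 0.5·(-3) + 0.5·10 = (-1.5) + 5 = 3.5

3.50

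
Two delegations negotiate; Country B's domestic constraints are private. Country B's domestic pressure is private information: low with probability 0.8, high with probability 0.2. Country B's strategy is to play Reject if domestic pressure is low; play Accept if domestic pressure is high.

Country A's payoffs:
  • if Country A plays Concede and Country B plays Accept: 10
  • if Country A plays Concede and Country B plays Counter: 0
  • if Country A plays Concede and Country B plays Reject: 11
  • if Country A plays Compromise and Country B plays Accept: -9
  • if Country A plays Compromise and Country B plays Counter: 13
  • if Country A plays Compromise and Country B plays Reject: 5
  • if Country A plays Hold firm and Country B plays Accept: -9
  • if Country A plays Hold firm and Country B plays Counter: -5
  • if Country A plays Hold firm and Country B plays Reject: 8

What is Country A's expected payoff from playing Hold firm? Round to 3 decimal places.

4.600

E[Hold firm] = 0.8·8 + 0.2·(-9) = 6.4 + (-1.8) = 4.6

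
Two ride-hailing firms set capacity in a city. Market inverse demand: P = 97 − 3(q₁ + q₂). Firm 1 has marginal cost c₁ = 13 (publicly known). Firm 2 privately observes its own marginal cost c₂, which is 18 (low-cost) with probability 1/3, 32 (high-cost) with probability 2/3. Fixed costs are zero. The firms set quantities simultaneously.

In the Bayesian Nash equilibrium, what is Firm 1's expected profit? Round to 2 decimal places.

358.13

Each type of Firm 2 best-responds to q₁; Firm 1 best-responds to the expected q₂ over Firm 2's types.
Firm 2 with cost c maximizes (97 − 3(q₁+q₂) − c)·q₂, giving q₂(c) = (97 − c − 3q₁)/6.
E[c₂] = 1/3·18 + 2/3·32 = 27.3333
Firm 1's FOC against E[q₂] yields q₁ = (97 − 2·13 + E[c₂])/9 = (97 − 26 + 27.3333)/9 = 10.9259.
E[P] = 97 − 3·(q₁ + E[q₂]) = 45.7778; Firm 1's expected profit = (E[P] − 13)·q₁ = (45.7778 − 13)·10.9259 = 358.128.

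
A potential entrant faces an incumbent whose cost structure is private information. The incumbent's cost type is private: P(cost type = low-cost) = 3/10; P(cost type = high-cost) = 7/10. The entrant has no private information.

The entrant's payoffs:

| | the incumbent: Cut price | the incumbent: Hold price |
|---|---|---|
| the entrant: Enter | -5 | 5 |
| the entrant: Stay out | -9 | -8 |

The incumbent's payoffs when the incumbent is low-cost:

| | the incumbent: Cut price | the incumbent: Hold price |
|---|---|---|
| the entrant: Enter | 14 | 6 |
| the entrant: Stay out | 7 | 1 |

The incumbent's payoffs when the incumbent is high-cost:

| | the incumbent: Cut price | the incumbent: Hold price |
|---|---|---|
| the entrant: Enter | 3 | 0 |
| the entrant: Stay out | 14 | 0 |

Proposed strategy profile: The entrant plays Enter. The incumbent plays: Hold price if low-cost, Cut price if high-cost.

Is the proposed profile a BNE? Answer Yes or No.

No

The entrant plays Enter: E[Enter] = 3/10·(5) + 7/10·(-5) = -2; E[Stay out] = -87/10. Best-responding. ✓
The incumbent (cost type low-cost), facing Enter: Cut price gives 14, Hold price gives 6. Proposed Hold price is not best — profitable deviation exists. ✗
The incumbent (cost type high-cost), facing Enter: Cut price gives 3, Hold price gives 0. Proposed Cut price is best. ✓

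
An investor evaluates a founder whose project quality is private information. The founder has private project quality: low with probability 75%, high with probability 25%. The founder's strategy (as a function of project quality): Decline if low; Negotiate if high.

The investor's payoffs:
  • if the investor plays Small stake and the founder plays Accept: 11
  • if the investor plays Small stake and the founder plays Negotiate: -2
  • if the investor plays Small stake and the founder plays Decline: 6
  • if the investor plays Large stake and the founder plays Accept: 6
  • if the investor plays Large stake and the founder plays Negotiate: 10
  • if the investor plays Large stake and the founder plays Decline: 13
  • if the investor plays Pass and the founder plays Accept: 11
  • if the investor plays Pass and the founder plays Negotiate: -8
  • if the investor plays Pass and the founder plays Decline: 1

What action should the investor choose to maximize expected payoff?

Large stake

Compute the investor's expected payoff for each action, taking the expectation over the founder's type.
E[Small stake] = 0.75·(6) + 0.25·(-2) = 4
E[Large stake] = 0.75·(13) + 0.25·(10) = 12.25
E[Pass] = 0.75·(1) + 0.25·(-8) = -1.25
Best response: Large stake (12.25 is the largest).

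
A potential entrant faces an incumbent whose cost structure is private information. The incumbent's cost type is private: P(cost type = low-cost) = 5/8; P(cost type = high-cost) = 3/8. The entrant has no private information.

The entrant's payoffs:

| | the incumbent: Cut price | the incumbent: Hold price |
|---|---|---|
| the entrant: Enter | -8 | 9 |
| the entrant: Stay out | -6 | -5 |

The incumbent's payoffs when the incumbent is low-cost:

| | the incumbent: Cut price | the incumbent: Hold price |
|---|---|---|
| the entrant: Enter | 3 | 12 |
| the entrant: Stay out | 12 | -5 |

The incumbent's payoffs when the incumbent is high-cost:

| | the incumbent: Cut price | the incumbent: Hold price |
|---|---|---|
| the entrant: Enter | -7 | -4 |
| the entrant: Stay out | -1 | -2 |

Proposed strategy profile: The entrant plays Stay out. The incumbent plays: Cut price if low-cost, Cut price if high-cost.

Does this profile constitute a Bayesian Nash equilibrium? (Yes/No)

Yes

The entrant plays Stay out: E[Stay out] = 5/8·(-6) + 3/8·(-6) = -6; E[Enter] = -8. Best-responding. ✓
The incumbent (cost type low-cost), facing Stay out: Cut price gives 12, Hold price gives -5. Proposed Cut price is best. ✓
The incumbent (cost type high-cost), facing Stay out: Cut price gives -1, Hold price gives -2. Proposed Cut price is best. ✓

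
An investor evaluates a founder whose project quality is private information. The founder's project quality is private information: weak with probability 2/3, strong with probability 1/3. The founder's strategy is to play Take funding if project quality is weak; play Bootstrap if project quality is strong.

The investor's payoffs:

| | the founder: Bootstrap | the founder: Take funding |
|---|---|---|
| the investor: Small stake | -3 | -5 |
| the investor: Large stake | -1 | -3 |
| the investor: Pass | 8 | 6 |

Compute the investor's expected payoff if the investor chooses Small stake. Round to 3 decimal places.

Take the expectation over the founder's project quality, weighting each type's action by its prior probability.
E[Small stake] = 2/3·(-5) + 1/3·(-3) = (-10/3) + (-1) = -13/3

-4.333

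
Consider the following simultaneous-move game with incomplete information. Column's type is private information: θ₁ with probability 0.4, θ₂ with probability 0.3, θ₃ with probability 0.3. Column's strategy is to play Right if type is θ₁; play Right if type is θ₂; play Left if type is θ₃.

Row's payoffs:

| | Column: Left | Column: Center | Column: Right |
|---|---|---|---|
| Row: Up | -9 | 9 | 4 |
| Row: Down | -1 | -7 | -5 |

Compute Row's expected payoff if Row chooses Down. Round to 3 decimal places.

Take the expectation over Column's type, weighting each type's action by its prior probability.
E[Down] = 0.4·(-5) + 0.3·(-5) + 0.3·(-1) = (-2) + (-1.5) + (-0.3) = -3.8

-3.800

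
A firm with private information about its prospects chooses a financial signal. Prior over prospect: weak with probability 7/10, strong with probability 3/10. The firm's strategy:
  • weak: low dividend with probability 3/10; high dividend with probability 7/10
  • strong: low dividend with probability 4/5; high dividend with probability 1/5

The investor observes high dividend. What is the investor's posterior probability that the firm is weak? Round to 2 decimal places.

0.89

P(high dividend) = (7/10)·(7/10) + (3/10)·(1/5) = 11/20
P(weak | high dividend) = ((7/10)·(7/10)) / (11/20) = (49/100) / (11/20) = 49/55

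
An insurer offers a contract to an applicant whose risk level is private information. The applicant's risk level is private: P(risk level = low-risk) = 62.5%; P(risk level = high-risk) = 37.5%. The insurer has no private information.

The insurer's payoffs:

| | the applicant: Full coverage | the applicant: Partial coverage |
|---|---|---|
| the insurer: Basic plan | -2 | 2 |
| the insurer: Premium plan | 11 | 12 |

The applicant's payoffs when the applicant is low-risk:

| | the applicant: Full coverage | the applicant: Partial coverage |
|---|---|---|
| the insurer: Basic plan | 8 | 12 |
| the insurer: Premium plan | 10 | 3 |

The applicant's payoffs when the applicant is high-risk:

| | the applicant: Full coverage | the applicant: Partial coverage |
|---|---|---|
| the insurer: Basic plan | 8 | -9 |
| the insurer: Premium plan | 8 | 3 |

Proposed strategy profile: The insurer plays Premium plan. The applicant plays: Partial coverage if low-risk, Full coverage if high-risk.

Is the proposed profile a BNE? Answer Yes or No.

No

The insurer plays Premium plan: E[Premium plan] = 0.625·(12) + 0.375·(11) = 11.625; E[Basic plan] = 0.5. Best-responding. ✓
The applicant (risk level low-risk), facing Premium plan: Full coverage gives 10, Partial coverage gives 3. Proposed Partial coverage is not best — profitable deviation exists. ✗
The applicant (risk level high-risk), facing Premium plan: Full coverage gives 8, Partial coverage gives 3. Proposed Full coverage is best. ✓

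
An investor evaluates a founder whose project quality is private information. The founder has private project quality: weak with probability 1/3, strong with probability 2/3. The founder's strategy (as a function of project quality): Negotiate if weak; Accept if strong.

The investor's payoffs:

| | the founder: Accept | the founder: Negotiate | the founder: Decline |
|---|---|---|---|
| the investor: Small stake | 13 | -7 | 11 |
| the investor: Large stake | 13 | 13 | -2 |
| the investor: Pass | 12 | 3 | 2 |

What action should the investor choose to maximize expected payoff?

Large stake

Compute the investor's expected payoff for each action, taking the expectation over the founder's type.
E[Small stake] = 1/3·(-7) + 2/3·(13) = 19/3
E[Large stake] = 1/3·(13) + 2/3·(13) = 13
E[Pass] = 1/3·(3) + 2/3·(12) = 9
Best response: Large stake (13 is the largest).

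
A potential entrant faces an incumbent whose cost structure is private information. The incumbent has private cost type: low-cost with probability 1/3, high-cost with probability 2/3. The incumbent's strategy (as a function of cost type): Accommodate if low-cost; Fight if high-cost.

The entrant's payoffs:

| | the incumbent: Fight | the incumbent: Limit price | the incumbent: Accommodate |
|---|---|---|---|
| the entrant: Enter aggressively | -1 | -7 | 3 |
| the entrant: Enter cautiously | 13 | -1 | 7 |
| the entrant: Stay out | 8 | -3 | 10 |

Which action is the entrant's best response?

Enter cautiously

Compute the entrant's expected payoff for each action, taking the expectation over the incumbent's type.
E[Enter aggressively] = 1/3·(3) + 2/3·(-1) = 1/3
E[Enter cautiously] = 1/3·(7) + 2/3·(13) = 11
E[Stay out] = 1/3·(10) + 2/3·(8) = 26/3
Best response: Enter cautiously (11 is the largest).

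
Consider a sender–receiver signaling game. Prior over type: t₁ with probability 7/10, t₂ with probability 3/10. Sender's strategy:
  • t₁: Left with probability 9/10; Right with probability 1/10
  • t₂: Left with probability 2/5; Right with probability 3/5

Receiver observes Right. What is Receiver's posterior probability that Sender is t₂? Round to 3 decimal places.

Apply Bayes' rule using the sender's strategy as the likelihood.
P(Right) = (7/10)·(1/10) + (3/10)·(3/5) = 1/4
P(t₂ | Right) = ((3/10)·(3/5)) / (1/4) = (9/50) / (1/4) = 18/25

0.720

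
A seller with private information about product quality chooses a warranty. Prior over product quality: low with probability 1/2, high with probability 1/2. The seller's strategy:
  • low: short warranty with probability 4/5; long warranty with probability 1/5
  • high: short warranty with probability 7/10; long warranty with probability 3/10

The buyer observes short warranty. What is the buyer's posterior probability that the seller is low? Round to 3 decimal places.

P(short warranty) = (1/2)·(4/5) + (1/2)·(7/10) = 3/4
P(low | short warranty) = ((1/2)·(4/5)) / (3/4) = (2/5) / (3/4) = 8/15

0.533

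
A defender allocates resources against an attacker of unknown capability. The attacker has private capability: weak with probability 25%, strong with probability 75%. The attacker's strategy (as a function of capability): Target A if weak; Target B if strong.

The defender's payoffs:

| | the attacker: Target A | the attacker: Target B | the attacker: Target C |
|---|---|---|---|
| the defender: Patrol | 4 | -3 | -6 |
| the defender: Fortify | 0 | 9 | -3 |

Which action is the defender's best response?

Fortify

E[Patrol] = 0.25·(4) + 0.75·(-3) = -1.25
E[Fortify] = 0.25·(0) + 0.75·(9) = 6.75
Best response: Fortify (6.75 is the largest).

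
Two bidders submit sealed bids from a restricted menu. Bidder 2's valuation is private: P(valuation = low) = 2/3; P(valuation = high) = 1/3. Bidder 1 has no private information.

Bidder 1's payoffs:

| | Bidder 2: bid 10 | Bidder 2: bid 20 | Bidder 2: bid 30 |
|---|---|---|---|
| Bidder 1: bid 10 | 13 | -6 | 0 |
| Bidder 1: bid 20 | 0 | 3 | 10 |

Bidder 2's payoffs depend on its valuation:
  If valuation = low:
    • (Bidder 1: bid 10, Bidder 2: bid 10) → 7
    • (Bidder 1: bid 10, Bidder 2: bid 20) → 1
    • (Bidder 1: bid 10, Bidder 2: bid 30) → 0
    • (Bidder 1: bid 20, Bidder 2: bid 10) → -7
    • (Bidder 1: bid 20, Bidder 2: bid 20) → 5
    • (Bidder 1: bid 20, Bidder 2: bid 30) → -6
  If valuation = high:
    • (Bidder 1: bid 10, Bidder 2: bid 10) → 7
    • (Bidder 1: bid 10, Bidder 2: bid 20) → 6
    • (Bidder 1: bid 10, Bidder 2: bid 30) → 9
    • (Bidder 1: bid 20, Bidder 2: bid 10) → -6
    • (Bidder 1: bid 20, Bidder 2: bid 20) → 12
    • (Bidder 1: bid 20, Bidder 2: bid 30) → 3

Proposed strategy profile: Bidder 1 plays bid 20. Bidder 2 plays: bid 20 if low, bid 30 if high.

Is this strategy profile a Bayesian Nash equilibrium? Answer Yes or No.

A profile is a BNE iff every type of every player is best-responding given beliefs about the other side.
Bidder 1 plays bid 20: E[bid 20] = 2/3·(3) + 1/3·(10) = 16/3; E[bid 10] = -4. Best-responding. ✓
Bidder 2 (valuation low), facing bid 20: bid 10 gives -7, bid 20 gives 5, bid 30 gives -6. Proposed bid 20 is best. ✓
Bidder 2 (valuation high), facing bid 20: bid 10 gives -6, bid 20 gives 12, bid 30 gives 3. Proposed bid 30 is not best — profitable deviation exists. ✗

No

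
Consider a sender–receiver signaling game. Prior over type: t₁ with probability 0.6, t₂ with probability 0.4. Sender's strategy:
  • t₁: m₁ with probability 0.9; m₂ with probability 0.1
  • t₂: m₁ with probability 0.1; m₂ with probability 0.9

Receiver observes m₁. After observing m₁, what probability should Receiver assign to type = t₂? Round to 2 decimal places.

0.07

P(m₁) = 0.6·0.9 + 0.4·0.1 = 0.58
P(t₂ | m₁) = (0.4·0.1) / 0.58 = 0.04 / 0.58 = 0.0689655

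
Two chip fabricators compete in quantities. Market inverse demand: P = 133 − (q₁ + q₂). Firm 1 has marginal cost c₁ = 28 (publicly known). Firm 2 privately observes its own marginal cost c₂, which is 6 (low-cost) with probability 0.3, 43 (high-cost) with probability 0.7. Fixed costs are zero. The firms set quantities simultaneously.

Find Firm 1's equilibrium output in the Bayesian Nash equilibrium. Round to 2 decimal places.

Type-c best response for Firm 2: q₂(c) = (133 − c)/2 − q₁/2.
Firm 1 maximizes expected profit; its first-order condition is 133 − 2q₁ − E[q₂] − 28 = 0.
Substituting E[q₂] and solving: E[c₂] = 31.9, so q₁ = (133 − 2·28 + 31.9)/3 = 36.3.

36.30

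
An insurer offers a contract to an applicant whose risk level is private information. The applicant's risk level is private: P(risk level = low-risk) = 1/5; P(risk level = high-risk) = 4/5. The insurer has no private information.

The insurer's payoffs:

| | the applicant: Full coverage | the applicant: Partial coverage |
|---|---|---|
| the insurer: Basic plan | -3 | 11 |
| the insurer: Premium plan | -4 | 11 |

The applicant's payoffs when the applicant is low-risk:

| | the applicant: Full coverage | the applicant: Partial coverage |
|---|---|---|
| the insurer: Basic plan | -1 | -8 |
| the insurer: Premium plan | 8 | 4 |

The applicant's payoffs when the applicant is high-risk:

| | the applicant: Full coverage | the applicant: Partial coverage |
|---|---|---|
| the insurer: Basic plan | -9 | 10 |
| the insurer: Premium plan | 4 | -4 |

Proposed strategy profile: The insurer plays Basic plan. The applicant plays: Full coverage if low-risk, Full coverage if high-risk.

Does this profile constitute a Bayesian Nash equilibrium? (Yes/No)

No

The insurer plays Basic plan: E[Basic plan] = 1/5·(-3) + 4/5·(-3) = -3; E[Premium plan] = -4. Best-responding. ✓
The applicant (risk level low-risk), facing Basic plan: Full coverage gives -1, Partial coverage gives -8. Proposed Full coverage is best. ✓
The applicant (risk level high-risk), facing Basic plan: Full coverage gives -9, Partial coverage gives 10. Proposed Full coverage is not best — profitable deviation exists. ✗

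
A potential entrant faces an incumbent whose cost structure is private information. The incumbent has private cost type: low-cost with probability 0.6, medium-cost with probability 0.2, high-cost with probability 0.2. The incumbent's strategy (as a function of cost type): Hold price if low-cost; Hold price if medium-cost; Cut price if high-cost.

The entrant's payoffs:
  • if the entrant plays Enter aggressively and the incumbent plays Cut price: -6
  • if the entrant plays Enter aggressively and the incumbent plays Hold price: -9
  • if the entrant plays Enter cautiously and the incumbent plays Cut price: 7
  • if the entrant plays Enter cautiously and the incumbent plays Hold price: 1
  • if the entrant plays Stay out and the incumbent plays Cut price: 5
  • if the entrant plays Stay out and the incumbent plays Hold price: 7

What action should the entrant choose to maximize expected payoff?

Stay out

Compute the entrant's expected payoff for each action, taking the expectation over the incumbent's type.
E[Enter aggressively] = 0.6·(-9) + 0.2·(-9) + 0.2·(-6) = -8.4
E[Enter cautiously] = 0.6·(1) + 0.2·(1) + 0.2·(7) = 2.2
E[Stay out] = 0.6·(7) + 0.2·(7) + 0.2·(5) = 6.6
Best response: Stay out (6.6 is the largest).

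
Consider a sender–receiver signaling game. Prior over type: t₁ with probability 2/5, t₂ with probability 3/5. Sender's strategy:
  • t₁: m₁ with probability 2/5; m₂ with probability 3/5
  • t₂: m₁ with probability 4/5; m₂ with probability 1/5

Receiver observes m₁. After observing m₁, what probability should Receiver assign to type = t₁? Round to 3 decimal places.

0.250

P(m₁) = (2/5)·(2/5) + (3/5)·(4/5) = 16/25
P(t₁ | m₁) = ((2/5)·(2/5)) / (16/25) = (4/25) / (16/25) = 1/4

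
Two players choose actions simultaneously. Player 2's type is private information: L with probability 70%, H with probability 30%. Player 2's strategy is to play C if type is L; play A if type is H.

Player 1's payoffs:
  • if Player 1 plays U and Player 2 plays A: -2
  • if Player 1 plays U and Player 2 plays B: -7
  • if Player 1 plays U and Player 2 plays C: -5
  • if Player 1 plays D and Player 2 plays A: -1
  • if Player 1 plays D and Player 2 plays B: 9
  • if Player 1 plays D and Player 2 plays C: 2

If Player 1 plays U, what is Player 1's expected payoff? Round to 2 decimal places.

E[U] = 0.7·(-5) + 0.3·(-2) = (-3.5) + (-0.6) = -4.1

-4.10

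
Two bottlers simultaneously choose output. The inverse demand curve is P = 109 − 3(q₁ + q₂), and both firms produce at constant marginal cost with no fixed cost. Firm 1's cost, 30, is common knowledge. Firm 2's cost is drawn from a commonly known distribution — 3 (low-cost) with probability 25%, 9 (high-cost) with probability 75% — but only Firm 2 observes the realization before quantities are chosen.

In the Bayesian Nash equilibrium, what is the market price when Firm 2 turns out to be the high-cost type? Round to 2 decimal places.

Firm 2 with cost c maximizes (109 − 3(q₁+q₂) − c)·q₂, giving q₂(c) = (109 − c − 3q₁)/6.
E[c₂] = 0.25·3 + 0.75·9 = 7.5
Firm 1's FOC against E[q₂] yields q₁ = (109 − 2·30 + E[c₂])/9 = (109 − 60 + 7.5)/9 = 6.27778.
q₂(high-cost) = 13.5278, so P = 109 − 3·(6.27778 + 13.5278) = 49.5833.

49.58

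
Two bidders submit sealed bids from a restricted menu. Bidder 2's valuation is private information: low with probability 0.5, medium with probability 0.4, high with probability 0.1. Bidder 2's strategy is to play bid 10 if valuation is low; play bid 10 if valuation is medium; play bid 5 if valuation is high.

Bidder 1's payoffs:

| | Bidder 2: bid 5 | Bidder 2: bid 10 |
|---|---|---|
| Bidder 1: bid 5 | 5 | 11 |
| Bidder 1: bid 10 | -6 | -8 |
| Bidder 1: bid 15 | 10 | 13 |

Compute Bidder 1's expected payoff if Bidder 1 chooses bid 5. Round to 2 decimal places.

Take the expectation over Bidder 2's valuation, weighting each type's action by its prior probability.
E[bid 5] = 0.5·11 + 0.4·11 + 0.1·5 = 5.5 + 4.4 + 0.5 = 10.4

10.40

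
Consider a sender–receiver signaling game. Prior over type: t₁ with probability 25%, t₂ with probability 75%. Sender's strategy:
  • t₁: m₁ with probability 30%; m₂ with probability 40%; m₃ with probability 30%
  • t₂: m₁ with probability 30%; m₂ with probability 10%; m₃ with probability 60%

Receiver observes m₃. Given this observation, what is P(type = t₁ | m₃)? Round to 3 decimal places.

0.143

P(m₃) = 0.25·0.3 + 0.75·0.6 = 0.525
P(t₁ | m₃) = (0.25·0.3) / 0.525 = 0.075 / 0.525 = 0.142857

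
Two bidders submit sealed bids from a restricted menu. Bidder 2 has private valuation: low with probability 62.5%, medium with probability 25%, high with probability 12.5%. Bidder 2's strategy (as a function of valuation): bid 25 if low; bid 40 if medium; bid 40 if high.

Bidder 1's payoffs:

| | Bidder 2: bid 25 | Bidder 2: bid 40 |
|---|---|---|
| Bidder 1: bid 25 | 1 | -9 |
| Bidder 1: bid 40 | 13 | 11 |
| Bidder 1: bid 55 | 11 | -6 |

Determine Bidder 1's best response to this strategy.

Compute Bidder 1's expected payoff for each action, taking the expectation over Bidder 2's type.
E[bid 25] = 0.625·(1) + 0.25·(-9) + 0.125·(-9) = -2.75
E[bid 40] = 0.625·(13) + 0.25·(11) + 0.125·(11) = 12.25
E[bid 55] = 0.625·(11) + 0.25·(-6) + 0.125·(-6) = 4.625
Best response: bid 40 (12.25 is the largest).

bid 40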